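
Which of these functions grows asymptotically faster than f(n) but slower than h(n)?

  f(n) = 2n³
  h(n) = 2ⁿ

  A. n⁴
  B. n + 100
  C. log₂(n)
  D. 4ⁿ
A

We need g(n) with 2n³ = o(g(n)) and g(n) = o(2ⁿ), i.e. O(n³) ≺ g ≺ O(2ⁿ).
Check each option:
  A. n⁴ — O(n⁴) is strictly between O(n³) and O(2ⁿ) ✓
  B. n + 100 — O(n) does not grow strictly faster than f(n)
  C. log₂(n) — O(log n) does not grow strictly faster than f(n)
  D. 4ⁿ — O(4ⁿ) does not grow strictly slower than h(n)

Only option A (n⁴) lies strictly between.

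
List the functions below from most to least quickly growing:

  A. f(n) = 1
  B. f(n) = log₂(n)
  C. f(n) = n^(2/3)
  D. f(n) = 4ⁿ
D > C > B > A

Comparing growth rates:
D = 4ⁿ is O(4ⁿ)
C = n^(2/3) is O(n^(2/3))
B = log₂(n) is O(log n)
A = 1 is O(1)

Therefore, the order from fastest to slowest is: D > C > B > A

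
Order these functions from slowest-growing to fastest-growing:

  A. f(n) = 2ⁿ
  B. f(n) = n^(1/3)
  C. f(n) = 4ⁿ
B < A < C

Comparing growth rates:
B = n^(1/3) is O(n^(1/3))
A = 2ⁿ is O(2ⁿ)
C = 4ⁿ is O(4ⁿ)

Therefore, the order from slowest to fastest is: B < A < C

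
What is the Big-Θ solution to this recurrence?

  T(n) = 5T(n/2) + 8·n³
Θ(n³)

Master Theorem: a = 5, b = 2, f(n) = 8·n³.
Compute the critical exponent d = log₂(5) = 2.322.
Compare f(n) = Θ(n³) against n^d:
  k = 3 > d = 2.322, so f(n) = Ω(n^(d+ε)) — Case 3.
  Regularity: a·(n/b)^3/n^3 = a/b^3 = 5/8 < 1 ✓.
  The top-level work dominates: T(n) = Θ(f(n)) = Θ(n³).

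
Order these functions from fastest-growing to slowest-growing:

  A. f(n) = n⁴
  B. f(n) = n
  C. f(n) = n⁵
C > A > B

Comparing growth rates:
C = n⁵ is O(n⁵)
A = n⁴ is O(n⁴)
B = n is O(n)

Therefore, the order from fastest to slowest is: C > A > B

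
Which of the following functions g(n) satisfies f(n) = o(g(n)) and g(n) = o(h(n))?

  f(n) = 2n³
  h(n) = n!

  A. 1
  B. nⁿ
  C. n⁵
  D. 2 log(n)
C

We need g(n) with 2n³ = o(g(n)) and g(n) = o(n!), i.e. O(n³) ≺ g ≺ O(n!).
Check each option:
  A. 1 — O(1) does not grow strictly faster than f(n)
  B. nⁿ — O(nⁿ) does not grow strictly slower than h(n)
  C. n⁵ — O(n⁵) is strictly between O(n³) and O(n!) ✓
  D. 2 log(n) — O(log n) does not grow strictly faster than f(n)

Only option C (n⁵) lies strictly between.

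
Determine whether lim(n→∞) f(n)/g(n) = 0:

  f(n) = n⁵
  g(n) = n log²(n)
False

f(n) = n⁵ is O(n⁵), and g(n) = n log²(n) is O(n log² n).
Since O(n⁵) grows faster than or equal to O(n log² n), f(n) = o(g(n)) is false.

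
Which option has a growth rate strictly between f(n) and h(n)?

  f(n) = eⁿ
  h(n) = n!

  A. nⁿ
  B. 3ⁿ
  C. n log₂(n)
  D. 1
B

We need g(n) with eⁿ = o(g(n)) and g(n) = o(n!), i.e. O(eⁿ) ≺ g ≺ O(n!).
Check each option:
  A. nⁿ — O(nⁿ) does not grow strictly slower than h(n)
  B. 3ⁿ — O(3ⁿ) is strictly between O(eⁿ) and O(n!) ✓
  C. n log₂(n) — O(n log n) does not grow strictly faster than f(n)
  D. 1 — O(1) does not grow strictly faster than f(n)

Only option B (3ⁿ) lies strictly between.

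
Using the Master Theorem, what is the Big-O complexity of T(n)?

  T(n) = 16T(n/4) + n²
Θ(n² log n)

Master Theorem: a = 16, b = 4, f(n) = n².
Compute the critical exponent d = log₄(16) = 2.
Compare f(n) = Θ(n²) against n^d:
  k = 2 = d, so f(n) = Θ(n^d) — Case 2.
  Work is balanced across levels: T(n) = Θ(n^d log n) = Θ(n² log n).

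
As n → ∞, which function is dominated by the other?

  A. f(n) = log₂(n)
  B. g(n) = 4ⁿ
A

f(n) = log₂(n) is O(log n), while g(n) = 4ⁿ is O(4ⁿ).
Since O(log n) grows slower than O(4ⁿ), f(n) is dominated.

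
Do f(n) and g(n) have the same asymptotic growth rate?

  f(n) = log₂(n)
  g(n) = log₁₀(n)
True

f(n) = log₂(n) and g(n) = log₁₀(n) are both O(log n).
Since they have the same asymptotic growth rate, f(n) = Θ(g(n)) is true.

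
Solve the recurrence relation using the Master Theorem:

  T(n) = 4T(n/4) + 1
Θ(n)

Master Theorem: a = 4, b = 4, f(n) = 1.
Compute the critical exponent d = log₄(4) = 1.
Compare f(n) = Θ(1) against n^d:
  k = 0 < d = 1, so f(n) = O(n^(d-ε)) — Case 1.
  The recursion cost dominates: T(n) = Θ(n^d) = Θ(n).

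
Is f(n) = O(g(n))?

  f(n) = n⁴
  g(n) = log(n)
False

f(n) = n⁴ is O(n⁴), and g(n) = log(n) is O(log n).
Since O(n⁴) grows faster than O(log n), f(n) = O(g(n)) is false.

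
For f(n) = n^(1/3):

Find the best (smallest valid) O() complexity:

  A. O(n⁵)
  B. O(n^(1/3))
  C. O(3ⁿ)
B

f(n) = n^(1/3) is O(n^(1/3)).
All listed options are valid Big-O bounds (upper bounds),
but O(n^(1/3)) is the tightest (smallest valid bound).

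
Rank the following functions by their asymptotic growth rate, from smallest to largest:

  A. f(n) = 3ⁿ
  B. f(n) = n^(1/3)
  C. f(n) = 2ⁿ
B < C < A

Comparing growth rates:
B = n^(1/3) is O(n^(1/3))
C = 2ⁿ is O(2ⁿ)
A = 3ⁿ is O(3ⁿ)

Therefore, the order from slowest to fastest is: B < C < A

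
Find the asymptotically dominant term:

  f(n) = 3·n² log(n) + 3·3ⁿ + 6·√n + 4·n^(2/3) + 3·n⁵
3·3ⁿ

Looking at each term:
  - 3·n² log(n) is O(n² log n)
  - 3·3ⁿ is O(3ⁿ)
  - 6·√n is O(√n)
  - 4·n^(2/3) is O(n^(2/3))
  - 3·n⁵ is O(n⁵)

The term 3·3ⁿ (O(3ⁿ)) grows fastest and dominates all others.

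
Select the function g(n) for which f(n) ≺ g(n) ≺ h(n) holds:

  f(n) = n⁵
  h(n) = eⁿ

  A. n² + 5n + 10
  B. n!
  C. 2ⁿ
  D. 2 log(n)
C

We need g(n) with n⁵ = o(g(n)) and g(n) = o(eⁿ), i.e. O(n⁵) ≺ g ≺ O(eⁿ).
Check each option:
  A. n² + 5n + 10 — O(n²) does not grow strictly faster than f(n)
  B. n! — O(n!) does not grow strictly slower than h(n)
  C. 2ⁿ — O(2ⁿ) is strictly between O(n⁵) and O(eⁿ) ✓
  D. 2 log(n) — O(log n) does not grow strictly faster than f(n)

Only option C (2ⁿ) lies strictly between.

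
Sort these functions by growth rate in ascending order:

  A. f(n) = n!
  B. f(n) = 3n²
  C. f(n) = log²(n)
C < B < A

Comparing growth rates:
C = log²(n) is O(log² n)
B = 3n² is O(n²)
A = n! is O(n!)

Therefore, the order from slowest to fastest is: C < B < A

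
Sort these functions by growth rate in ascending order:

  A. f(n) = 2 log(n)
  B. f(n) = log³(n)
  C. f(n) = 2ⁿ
A < B < C

Comparing growth rates:
A = 2 log(n) is O(log n)
B = log³(n) is O(log³ n)
C = 2ⁿ is O(2ⁿ)

Therefore, the order from slowest to fastest is: A < B < C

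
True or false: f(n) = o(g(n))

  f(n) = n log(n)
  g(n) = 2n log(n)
False

f(n) = n log(n) is O(n log n), and g(n) = 2n log(n) is O(n log n).
Since they have the same growth rate, f(n) = o(g(n)) is false.
(f = o(g) requires f to grow strictly slower, not equal.)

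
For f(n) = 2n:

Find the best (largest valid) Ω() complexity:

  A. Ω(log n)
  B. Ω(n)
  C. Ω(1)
B

f(n) = 2n is Ω(n).
All listed options are valid Big-Ω bounds (lower bounds),
but Ω(n) is the tightest (largest valid bound).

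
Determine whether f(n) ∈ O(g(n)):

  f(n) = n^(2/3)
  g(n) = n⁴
True

f(n) = n^(2/3) is O(n^(2/3)), and g(n) = n⁴ is O(n⁴).
Since O(n^(2/3)) ⊆ O(n⁴) (f grows no faster than g), f(n) = O(g(n)) is true.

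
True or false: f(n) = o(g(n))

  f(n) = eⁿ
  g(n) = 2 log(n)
False

f(n) = eⁿ is O(eⁿ), and g(n) = 2 log(n) is O(log n).
Since O(eⁿ) grows faster than or equal to O(log n), f(n) = o(g(n)) is false.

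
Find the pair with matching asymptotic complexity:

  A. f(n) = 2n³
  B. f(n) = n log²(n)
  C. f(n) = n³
A and C

Examining each function:
  A. 2n³ is O(n³)
  B. n log²(n) is O(n log² n)
  C. n³ is O(n³)

Functions A and C both have the same complexity class.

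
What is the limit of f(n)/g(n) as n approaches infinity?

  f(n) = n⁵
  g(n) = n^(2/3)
∞

Since n⁵ (O(n⁵)) grows faster than n^(2/3) (O(n^(2/3))),
the ratio f(n)/g(n) → ∞ as n → ∞.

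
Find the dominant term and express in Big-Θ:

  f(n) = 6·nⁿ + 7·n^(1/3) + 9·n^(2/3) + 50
Θ(nⁿ)

Order the terms by growth rate: 50 ≺ 7·n^(1/3) ≺ 9·n^(2/3) ≺ 6·nⁿ.
The fastest-growing term 6·nⁿ dominates as n → ∞; dropping its constant factor gives Θ(nⁿ).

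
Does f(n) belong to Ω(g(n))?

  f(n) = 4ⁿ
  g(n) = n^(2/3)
True

f(n) = 4ⁿ is O(4ⁿ), and g(n) = n^(2/3) is O(n^(2/3)).
Since O(4ⁿ) grows at least as fast as O(n^(2/3)), f(n) = Ω(g(n)) is true.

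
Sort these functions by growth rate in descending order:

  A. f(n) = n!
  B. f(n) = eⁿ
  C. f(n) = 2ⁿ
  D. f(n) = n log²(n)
A > B > C > D

Comparing growth rates:
A = n! is O(n!)
B = eⁿ is O(eⁿ)
C = 2ⁿ is O(2ⁿ)
D = n log²(n) is O(n log² n)

Therefore, the order from fastest to slowest is: A > B > C > D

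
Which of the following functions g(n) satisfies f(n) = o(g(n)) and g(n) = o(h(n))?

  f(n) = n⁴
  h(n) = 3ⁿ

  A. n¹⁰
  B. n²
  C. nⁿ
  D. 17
A

We need g(n) with n⁴ = o(g(n)) and g(n) = o(3ⁿ), i.e. O(n⁴) ≺ g ≺ O(3ⁿ).
Check each option:
  A. n¹⁰ — O(n¹⁰) is strictly between O(n⁴) and O(3ⁿ) ✓
  B. n² — O(n²) does not grow strictly faster than f(n)
  C. nⁿ — O(nⁿ) does not grow strictly slower than h(n)
  D. 17 — O(1) does not grow strictly faster than f(n)

Only option A (n¹⁰) lies strictly between.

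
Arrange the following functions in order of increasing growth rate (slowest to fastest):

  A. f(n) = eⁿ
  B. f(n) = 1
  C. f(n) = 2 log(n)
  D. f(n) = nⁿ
B < C < A < D

Comparing growth rates:
B = 1 is O(1)
C = 2 log(n) is O(log n)
A = eⁿ is O(eⁿ)
D = nⁿ is O(nⁿ)

Therefore, the order from slowest to fastest is: B < C < A < D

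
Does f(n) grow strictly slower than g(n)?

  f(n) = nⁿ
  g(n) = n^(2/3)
False

f(n) = nⁿ is O(nⁿ), and g(n) = n^(2/3) is O(n^(2/3)).
Since O(nⁿ) grows faster than or equal to O(n^(2/3)), f(n) = o(g(n)) is false.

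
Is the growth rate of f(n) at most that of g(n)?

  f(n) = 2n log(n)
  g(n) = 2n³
True

f(n) = 2n log(n) is O(n log n), and g(n) = 2n³ is O(n³).
Since O(n log n) ⊆ O(n³) (f grows no faster than g), f(n) = O(g(n)) is true.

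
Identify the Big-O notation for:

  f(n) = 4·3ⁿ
O(3ⁿ)

The dominant term in 4·3ⁿ is 4·3ⁿ, which is Θ(3ⁿ).
Constants are absorbed, so the tightest bound is O(3ⁿ).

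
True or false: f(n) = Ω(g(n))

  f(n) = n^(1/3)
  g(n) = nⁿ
False

f(n) = n^(1/3) is O(n^(1/3)), and g(n) = nⁿ is O(nⁿ).
Since O(n^(1/3)) grows slower than O(nⁿ), f(n) = Ω(g(n)) is false.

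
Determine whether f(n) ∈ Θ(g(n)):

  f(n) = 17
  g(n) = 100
True

f(n) = 17 and g(n) = 100 are both O(1).
Since they have the same asymptotic growth rate, f(n) = Θ(g(n)) is true.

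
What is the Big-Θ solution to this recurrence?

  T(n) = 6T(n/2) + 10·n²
Θ(n^log₂(6))

Master Theorem: a = 6, b = 2, f(n) = 10·n².
Compute the critical exponent d = log₂(6) = 2.585.
Compare f(n) = Θ(n²) against n^d:
  k = 2 < d = 2.585, so f(n) = O(n^(d-ε)) — Case 1.
  The recursion cost dominates: T(n) = Θ(n^d) = Θ(n^log₂(6)).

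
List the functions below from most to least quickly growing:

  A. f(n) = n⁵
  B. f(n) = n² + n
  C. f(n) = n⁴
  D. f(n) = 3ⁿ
D > A > C > B

Comparing growth rates:
D = 3ⁿ is O(3ⁿ)
A = n⁵ is O(n⁵)
C = n⁴ is O(n⁴)
B = n² + n is O(n²)

Therefore, the order from fastest to slowest is: D > A > C > B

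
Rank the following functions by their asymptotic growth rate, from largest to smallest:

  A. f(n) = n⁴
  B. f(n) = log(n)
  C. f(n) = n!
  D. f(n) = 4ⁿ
C > D > A > B

Comparing growth rates:
C = n! is O(n!)
D = 4ⁿ is O(4ⁿ)
A = n⁴ is O(n⁴)
B = log(n) is O(log n)

Therefore, the order from fastest to slowest is: C > D > A > B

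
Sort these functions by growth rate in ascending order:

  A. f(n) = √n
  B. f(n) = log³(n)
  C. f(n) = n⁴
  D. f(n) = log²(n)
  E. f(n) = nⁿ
D < B < A < C < E

Comparing growth rates:
D = log²(n) is O(log² n)
B = log³(n) is O(log³ n)
A = √n is O(√n)
C = n⁴ is O(n⁴)
E = nⁿ is O(nⁿ)

Therefore, the order from slowest to fastest is: D < B < A < C < E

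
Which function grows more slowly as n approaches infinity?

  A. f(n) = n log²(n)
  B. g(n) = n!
A

f(n) = n log²(n) is O(n log² n), while g(n) = n! is O(n!).
Since O(n log² n) grows slower than O(n!), f(n) is dominated.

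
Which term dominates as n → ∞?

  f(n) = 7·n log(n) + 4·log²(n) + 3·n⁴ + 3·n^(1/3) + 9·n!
9·n!

Looking at each term:
  - 7·n log(n) is O(n log n)
  - 4·log²(n) is O(log² n)
  - 3·n⁴ is O(n⁴)
  - 3·n^(1/3) is O(n^(1/3))
  - 9·n! is O(n!)

The term 9·n! (O(n!)) grows fastest and dominates all others.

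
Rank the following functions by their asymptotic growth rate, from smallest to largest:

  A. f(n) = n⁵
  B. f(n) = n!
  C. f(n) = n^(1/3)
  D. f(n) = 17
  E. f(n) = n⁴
D < C < E < A < B

Comparing growth rates:
D = 17 is O(1)
C = n^(1/3) is O(n^(1/3))
E = n⁴ is O(n⁴)
A = n⁵ is O(n⁵)
B = n! is O(n!)

Therefore, the order from slowest to fastest is: D < C < E < A < B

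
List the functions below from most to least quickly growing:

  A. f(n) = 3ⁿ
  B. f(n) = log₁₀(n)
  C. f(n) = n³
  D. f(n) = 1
A > C > B > D

Comparing growth rates:
A = 3ⁿ is O(3ⁿ)
C = n³ is O(n³)
B = log₁₀(n) is O(log n)
D = 1 is O(1)

Therefore, the order from fastest to slowest is: A > C > B > D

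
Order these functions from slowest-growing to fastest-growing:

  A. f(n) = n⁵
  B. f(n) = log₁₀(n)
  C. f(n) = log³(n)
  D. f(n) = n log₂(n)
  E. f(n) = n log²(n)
B < C < D < E < A

Comparing growth rates:
B = log₁₀(n) is O(log n)
C = log³(n) is O(log³ n)
D = n log₂(n) is O(n log n)
E = n log²(n) is O(n log² n)
A = n⁵ is O(n⁵)

Therefore, the order from slowest to fastest is: B < C < D < E < A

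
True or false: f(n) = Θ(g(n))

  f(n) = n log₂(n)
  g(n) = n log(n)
True

f(n) = n log₂(n) and g(n) = n log(n) are both O(n log n).
Since they have the same asymptotic growth rate, f(n) = Θ(g(n)) is true.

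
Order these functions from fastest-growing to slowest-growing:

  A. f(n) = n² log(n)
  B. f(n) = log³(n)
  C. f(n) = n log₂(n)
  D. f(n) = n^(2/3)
A > C > D > B

Comparing growth rates:
A = n² log(n) is O(n² log n)
C = n log₂(n) is O(n log n)
D = n^(2/3) is O(n^(2/3))
B = log³(n) is O(log³ n)

Therefore, the order from fastest to slowest is: A > C > D > B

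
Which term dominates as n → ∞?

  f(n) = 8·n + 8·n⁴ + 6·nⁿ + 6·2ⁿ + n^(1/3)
6·nⁿ

Looking at each term:
  - 8·n is O(n)
  - 8·n⁴ is O(n⁴)
  - 6·nⁿ is O(nⁿ)
  - 6·2ⁿ is O(2ⁿ)
  - n^(1/3) is O(n^(1/3))

The term 6·nⁿ (O(nⁿ)) grows fastest and dominates all others.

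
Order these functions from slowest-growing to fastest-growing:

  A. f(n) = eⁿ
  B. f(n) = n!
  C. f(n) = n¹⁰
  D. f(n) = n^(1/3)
D < C < A < B

Comparing growth rates:
D = n^(1/3) is O(n^(1/3))
C = n¹⁰ is O(n¹⁰)
A = eⁿ is O(eⁿ)
B = n! is O(n!)

Therefore, the order from slowest to fastest is: D < C < A < B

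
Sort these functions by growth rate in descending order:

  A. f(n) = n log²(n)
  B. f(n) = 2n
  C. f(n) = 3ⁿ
C > A > B

Comparing growth rates:
C = 3ⁿ is O(3ⁿ)
A = n log²(n) is O(n log² n)
B = 2n is O(n)

Therefore, the order from fastest to slowest is: C > A > B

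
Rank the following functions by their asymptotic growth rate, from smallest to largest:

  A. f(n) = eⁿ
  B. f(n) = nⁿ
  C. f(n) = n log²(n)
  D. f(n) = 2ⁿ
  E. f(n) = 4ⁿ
C < D < A < E < B

Comparing growth rates:
C = n log²(n) is O(n log² n)
D = 2ⁿ is O(2ⁿ)
A = eⁿ is O(eⁿ)
E = 4ⁿ is O(4ⁿ)
B = nⁿ is O(nⁿ)

Therefore, the order from slowest to fastest is: C < D < A < E < B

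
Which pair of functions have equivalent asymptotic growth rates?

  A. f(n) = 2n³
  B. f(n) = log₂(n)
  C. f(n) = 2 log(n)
B and C

Examining each function:
  A. 2n³ is O(n³)
  B. log₂(n) is O(log n)
  C. 2 log(n) is O(log n)

Functions B and C both have the same complexity class.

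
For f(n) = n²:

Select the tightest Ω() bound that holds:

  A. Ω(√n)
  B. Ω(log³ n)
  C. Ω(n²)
C

f(n) = n² is Ω(n²).
All listed options are valid Big-Ω bounds (lower bounds),
but Ω(n²) is the tightest (largest valid bound).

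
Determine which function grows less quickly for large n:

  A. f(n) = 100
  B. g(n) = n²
A

f(n) = 100 is O(1), while g(n) = n² is O(n²).
Since O(1) grows slower than O(n²), f(n) is dominated.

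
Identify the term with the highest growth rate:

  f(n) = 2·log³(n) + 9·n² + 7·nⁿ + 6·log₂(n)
7·nⁿ

Looking at each term:
  - 2·log³(n) is O(log³ n)
  - 9·n² is O(n²)
  - 7·nⁿ is O(nⁿ)
  - 6·log₂(n) is O(log n)

The term 7·nⁿ (O(nⁿ)) grows fastest and dominates all others.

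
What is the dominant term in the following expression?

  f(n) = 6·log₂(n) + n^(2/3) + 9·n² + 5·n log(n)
9·n²

Looking at each term:
  - 6·log₂(n) is O(log n)
  - n^(2/3) is O(n^(2/3))
  - 9·n² is O(n²)
  - 5·n log(n) is O(n log n)

The term 9·n² (O(n²)) grows fastest and dominates all others.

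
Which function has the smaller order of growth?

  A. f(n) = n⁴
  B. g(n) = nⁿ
A

f(n) = n⁴ is O(n⁴), while g(n) = nⁿ is O(nⁿ).
Since O(n⁴) grows slower than O(nⁿ), f(n) is dominated.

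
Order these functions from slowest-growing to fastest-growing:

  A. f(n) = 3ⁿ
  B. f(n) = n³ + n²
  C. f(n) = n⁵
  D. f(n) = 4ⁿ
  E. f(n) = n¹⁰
B < C < E < A < D

Comparing growth rates:
B = n³ + n² is O(n³)
C = n⁵ is O(n⁵)
E = n¹⁰ is O(n¹⁰)
A = 3ⁿ is O(3ⁿ)
D = 4ⁿ is O(4ⁿ)

Therefore, the order from slowest to fastest is: B < C < E < A < D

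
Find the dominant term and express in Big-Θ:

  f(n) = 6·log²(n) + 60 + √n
Θ(√n)

Order the terms by growth rate: 60 ≺ 6·log²(n) ≺ √n.
The fastest-growing term √n dominates as n → ∞; dropping its constant factor gives Θ(√n).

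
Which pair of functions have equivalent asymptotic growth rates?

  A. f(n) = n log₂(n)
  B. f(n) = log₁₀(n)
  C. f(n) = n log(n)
A and C

Examining each function:
  A. n log₂(n) is O(n log n)
  B. log₁₀(n) is O(log n)
  C. n log(n) is O(n log n)

Functions A and C both have the same complexity class.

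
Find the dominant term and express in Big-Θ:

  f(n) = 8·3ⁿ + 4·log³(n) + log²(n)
Θ(3ⁿ)

Order the terms by growth rate: log²(n) ≺ 4·log³(n) ≺ 8·3ⁿ.
The fastest-growing term 8·3ⁿ dominates as n → ∞; dropping its constant factor gives Θ(3ⁿ).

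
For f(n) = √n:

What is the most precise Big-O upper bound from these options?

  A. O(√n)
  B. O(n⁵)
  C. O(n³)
A

f(n) = √n is O(√n).
All listed options are valid Big-O bounds (upper bounds),
but O(√n) is the tightest (smallest valid bound).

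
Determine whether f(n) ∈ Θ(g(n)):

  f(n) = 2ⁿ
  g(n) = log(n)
False

f(n) = 2ⁿ is O(2ⁿ), and g(n) = log(n) is O(log n).
Since they have different growth rates, f(n) = Θ(g(n)) is false.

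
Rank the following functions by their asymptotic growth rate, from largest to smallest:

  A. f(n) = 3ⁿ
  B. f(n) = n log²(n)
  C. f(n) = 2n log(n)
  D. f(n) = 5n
A > B > C > D

Comparing growth rates:
A = 3ⁿ is O(3ⁿ)
B = n log²(n) is O(n log² n)
C = 2n log(n) is O(n log n)
D = 5n is O(n)

Therefore, the order from fastest to slowest is: A > B > C > D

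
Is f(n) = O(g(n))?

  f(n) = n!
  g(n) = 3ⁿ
False

f(n) = n! is O(n!), and g(n) = 3ⁿ is O(3ⁿ).
Since O(n!) grows faster than O(3ⁿ), f(n) = O(g(n)) is false.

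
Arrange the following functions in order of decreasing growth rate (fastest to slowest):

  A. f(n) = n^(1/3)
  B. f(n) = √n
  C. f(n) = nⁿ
C > B > A

Comparing growth rates:
C = nⁿ is O(nⁿ)
B = √n is O(√n)
A = n^(1/3) is O(n^(1/3))

Therefore, the order from fastest to slowest is: C > B > A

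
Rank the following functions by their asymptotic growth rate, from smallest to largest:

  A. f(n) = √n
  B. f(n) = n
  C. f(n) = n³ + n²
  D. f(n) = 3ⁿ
A < B < C < D

Comparing growth rates:
A = √n is O(√n)
B = n is O(n)
C = n³ + n² is O(n³)
D = 3ⁿ is O(3ⁿ)

Therefore, the order from slowest to fastest is: A < B < C < D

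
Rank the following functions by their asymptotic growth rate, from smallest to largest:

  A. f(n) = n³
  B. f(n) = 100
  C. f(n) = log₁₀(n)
B < C < A

Comparing growth rates:
B = 100 is O(1)
C = log₁₀(n) is O(log n)
A = n³ is O(n³)

Therefore, the order from slowest to fastest is: B < C < A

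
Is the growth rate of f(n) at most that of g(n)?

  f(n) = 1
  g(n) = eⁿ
True

f(n) = 1 is O(1), and g(n) = eⁿ is O(eⁿ).
Since O(1) ⊆ O(eⁿ) (f grows no faster than g), f(n) = O(g(n)) is true.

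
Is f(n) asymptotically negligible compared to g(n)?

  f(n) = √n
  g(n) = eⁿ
True

f(n) = √n is O(√n), and g(n) = eⁿ is O(eⁿ).
Since O(√n) grows strictly slower than O(eⁿ), f(n) = o(g(n)) is true.
This means lim(n→∞) f(n)/g(n) = 0.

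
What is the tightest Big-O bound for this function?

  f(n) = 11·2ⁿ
O(2ⁿ)

The dominant term in 11·2ⁿ is 11·2ⁿ, which is Θ(2ⁿ).
Constants are absorbed, so the tightest bound is O(2ⁿ).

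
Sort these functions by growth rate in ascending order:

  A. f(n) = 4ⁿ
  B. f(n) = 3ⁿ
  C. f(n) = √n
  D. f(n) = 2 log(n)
D < C < B < A

Comparing growth rates:
D = 2 log(n) is O(log n)
C = √n is O(√n)
B = 3ⁿ is O(3ⁿ)
A = 4ⁿ is O(4ⁿ)

Therefore, the order from slowest to fastest is: D < C < B < A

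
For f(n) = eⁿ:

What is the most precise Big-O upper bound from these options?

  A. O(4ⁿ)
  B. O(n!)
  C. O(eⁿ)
C

f(n) = eⁿ is O(eⁿ).
All listed options are valid Big-O bounds (upper bounds),
but O(eⁿ) is the tightest (smallest valid bound).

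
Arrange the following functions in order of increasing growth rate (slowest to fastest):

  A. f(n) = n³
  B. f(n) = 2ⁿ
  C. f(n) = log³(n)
C < A < B

Comparing growth rates:
C = log³(n) is O(log³ n)
A = n³ is O(n³)
B = 2ⁿ is O(2ⁿ)

Therefore, the order from slowest to fastest is: C < A < B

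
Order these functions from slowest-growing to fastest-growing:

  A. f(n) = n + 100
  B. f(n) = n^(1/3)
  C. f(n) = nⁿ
B < A < C

Comparing growth rates:
B = n^(1/3) is O(n^(1/3))
A = n + 100 is O(n)
C = nⁿ is O(nⁿ)

Therefore, the order from slowest to fastest is: B < A < C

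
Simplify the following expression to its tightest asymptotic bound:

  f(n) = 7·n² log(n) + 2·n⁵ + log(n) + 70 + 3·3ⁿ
Θ(3ⁿ)

Order the terms by growth rate: 70 ≺ log(n) ≺ 7·n² log(n) ≺ 2·n⁵ ≺ 3·3ⁿ.
The fastest-growing term 3·3ⁿ dominates as n → ∞; dropping its constant factor gives Θ(3ⁿ).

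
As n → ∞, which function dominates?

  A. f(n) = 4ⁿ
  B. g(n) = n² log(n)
A

f(n) = 4ⁿ is O(4ⁿ), while g(n) = n² log(n) is O(n² log n).
Since O(4ⁿ) grows faster than O(n² log n), f(n) dominates.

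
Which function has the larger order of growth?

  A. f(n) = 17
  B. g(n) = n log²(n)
B

f(n) = 17 is O(1), while g(n) = n log²(n) is O(n log² n).
Since O(n log² n) grows faster than O(1), g(n) dominates.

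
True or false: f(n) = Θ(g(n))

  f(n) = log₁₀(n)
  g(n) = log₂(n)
True

f(n) = log₁₀(n) and g(n) = log₂(n) are both O(log n).
Since they have the same asymptotic growth rate, f(n) = Θ(g(n)) is true.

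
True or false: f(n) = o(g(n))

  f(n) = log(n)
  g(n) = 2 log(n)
False

f(n) = log(n) is O(log n), and g(n) = 2 log(n) is O(log n).
Since they have the same growth rate, f(n) = o(g(n)) is false.
(f = o(g) requires f to grow strictly slower, not equal.)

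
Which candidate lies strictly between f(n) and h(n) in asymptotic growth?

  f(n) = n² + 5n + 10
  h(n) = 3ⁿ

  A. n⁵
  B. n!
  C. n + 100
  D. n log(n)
A

We need g(n) with n² + 5n + 10 = o(g(n)) and g(n) = o(3ⁿ), i.e. O(n²) ≺ g ≺ O(3ⁿ).
Check each option:
  A. n⁵ — O(n⁵) is strictly between O(n²) and O(3ⁿ) ✓
  B. n! — O(n!) does not grow strictly slower than h(n)
  C. n + 100 — O(n) does not grow strictly faster than f(n)
  D. n log(n) — O(n log n) does not grow strictly faster than f(n)

Only option A (n⁵) lies strictly between.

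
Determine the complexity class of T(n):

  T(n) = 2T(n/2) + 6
Θ(n)

Master Theorem: a = 2, b = 2, f(n) = 6.
Compute the critical exponent d = log₂(2) = 1.
Compare f(n) = Θ(1) against n^d:
  k = 0 < d = 1, so f(n) = O(n^(d-ε)) — Case 1.
  The recursion cost dominates: T(n) = Θ(n^d) = Θ(n).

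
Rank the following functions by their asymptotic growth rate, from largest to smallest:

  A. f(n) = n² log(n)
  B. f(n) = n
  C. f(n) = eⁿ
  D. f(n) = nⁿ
D > C > A > B

Comparing growth rates:
D = nⁿ is O(nⁿ)
C = eⁿ is O(eⁿ)
A = n² log(n) is O(n² log n)
B = n is O(n)

Therefore, the order from fastest to slowest is: D > C > A > B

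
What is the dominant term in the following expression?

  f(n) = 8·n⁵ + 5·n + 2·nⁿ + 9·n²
2·nⁿ

Looking at each term:
  - 8·n⁵ is O(n⁵)
  - 5·n is O(n)
  - 2·nⁿ is O(nⁿ)
  - 9·n² is O(n²)

The term 2·nⁿ (O(nⁿ)) grows fastest and dominates all others.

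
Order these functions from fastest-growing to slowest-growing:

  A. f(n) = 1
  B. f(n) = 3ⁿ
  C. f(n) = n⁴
B > C > A

Comparing growth rates:
B = 3ⁿ is O(3ⁿ)
C = n⁴ is O(n⁴)
A = 1 is O(1)

Therefore, the order from fastest to slowest is: B > C > A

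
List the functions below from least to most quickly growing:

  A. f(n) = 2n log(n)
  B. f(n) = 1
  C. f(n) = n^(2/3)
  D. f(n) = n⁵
B < C < A < D

Comparing growth rates:
B = 1 is O(1)
C = n^(2/3) is O(n^(2/3))
A = 2n log(n) is O(n log n)
D = n⁵ is O(n⁵)

Therefore, the order from slowest to fastest is: B < C < A < D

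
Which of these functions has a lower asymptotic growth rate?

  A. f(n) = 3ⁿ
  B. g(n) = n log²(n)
B

f(n) = 3ⁿ is O(3ⁿ), while g(n) = n log²(n) is O(n log² n).
Since O(n log² n) grows slower than O(3ⁿ), g(n) is dominated.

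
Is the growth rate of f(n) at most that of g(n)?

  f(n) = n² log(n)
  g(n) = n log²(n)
False

f(n) = n² log(n) is O(n² log n), and g(n) = n log²(n) is O(n log² n).
Since O(n² log n) grows faster than O(n log² n), f(n) = O(g(n)) is false.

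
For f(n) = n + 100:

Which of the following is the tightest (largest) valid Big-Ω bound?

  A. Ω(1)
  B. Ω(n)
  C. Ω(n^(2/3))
B

f(n) = n + 100 is Ω(n).
All listed options are valid Big-Ω bounds (lower bounds),
but Ω(n) is the tightest (largest valid bound).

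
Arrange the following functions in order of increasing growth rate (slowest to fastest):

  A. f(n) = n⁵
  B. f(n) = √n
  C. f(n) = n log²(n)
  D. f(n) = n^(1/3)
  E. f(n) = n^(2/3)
D < B < E < C < A

Comparing growth rates:
D = n^(1/3) is O(n^(1/3))
B = √n is O(√n)
E = n^(2/3) is O(n^(2/3))
C = n log²(n) is O(n log² n)
A = n⁵ is O(n⁵)

Therefore, the order from slowest to fastest is: D < B < E < C < A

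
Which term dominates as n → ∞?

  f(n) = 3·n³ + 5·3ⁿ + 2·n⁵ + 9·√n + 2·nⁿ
2·nⁿ

Looking at each term:
  - 3·n³ is O(n³)
  - 5·3ⁿ is O(3ⁿ)
  - 2·n⁵ is O(n⁵)
  - 9·√n is O(√n)
  - 2·nⁿ is O(nⁿ)

The term 2·nⁿ (O(nⁿ)) grows fastest and dominates all others.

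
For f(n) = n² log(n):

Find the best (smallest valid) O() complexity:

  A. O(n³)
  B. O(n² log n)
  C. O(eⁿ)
B

f(n) = n² log(n) is O(n² log n).
All listed options are valid Big-O bounds (upper bounds),
but O(n² log n) is the tightest (smallest valid bound).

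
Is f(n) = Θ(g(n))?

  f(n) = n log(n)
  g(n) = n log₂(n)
True

f(n) = n log(n) and g(n) = n log₂(n) are both O(n log n).
Since they have the same asymptotic growth rate, f(n) = Θ(g(n)) is true.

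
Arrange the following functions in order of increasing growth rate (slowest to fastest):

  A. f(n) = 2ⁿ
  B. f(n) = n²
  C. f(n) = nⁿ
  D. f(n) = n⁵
B < D < A < C

Comparing growth rates:
B = n² is O(n²)
D = n⁵ is O(n⁵)
A = 2ⁿ is O(2ⁿ)
C = nⁿ is O(nⁿ)

Therefore, the order from slowest to fastest is: B < D < A < C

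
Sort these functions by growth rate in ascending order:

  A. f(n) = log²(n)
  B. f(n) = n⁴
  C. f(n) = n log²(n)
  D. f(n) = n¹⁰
A < C < B < D

Comparing growth rates:
A = log²(n) is O(log² n)
C = n log²(n) is O(n log² n)
B = n⁴ is O(n⁴)
D = n¹⁰ is O(n¹⁰)

Therefore, the order from slowest to fastest is: A < C < B < D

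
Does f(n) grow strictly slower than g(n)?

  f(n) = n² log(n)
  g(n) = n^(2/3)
False

f(n) = n² log(n) is O(n² log n), and g(n) = n^(2/3) is O(n^(2/3)).
Since O(n² log n) grows faster than or equal to O(n^(2/3)), f(n) = o(g(n)) is false.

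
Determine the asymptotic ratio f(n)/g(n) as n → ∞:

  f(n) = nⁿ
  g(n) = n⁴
∞

Since nⁿ (O(nⁿ)) grows faster than n⁴ (O(n⁴)),
the ratio f(n)/g(n) → ∞ as n → ∞.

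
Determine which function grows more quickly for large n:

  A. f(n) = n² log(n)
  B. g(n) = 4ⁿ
B

f(n) = n² log(n) is O(n² log n), while g(n) = 4ⁿ is O(4ⁿ).
Since O(4ⁿ) grows faster than O(n² log n), g(n) dominates.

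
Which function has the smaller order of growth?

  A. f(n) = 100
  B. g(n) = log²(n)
A

f(n) = 100 is O(1), while g(n) = log²(n) is O(log² n).
Since O(1) grows slower than O(log² n), f(n) is dominated.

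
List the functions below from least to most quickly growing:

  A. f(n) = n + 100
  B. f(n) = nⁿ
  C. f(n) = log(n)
C < A < B

Comparing growth rates:
C = log(n) is O(log n)
A = n + 100 is O(n)
B = nⁿ is O(nⁿ)

Therefore, the order from slowest to fastest is: C < A < B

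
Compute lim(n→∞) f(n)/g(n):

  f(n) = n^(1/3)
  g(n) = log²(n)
∞

Since n^(1/3) (O(n^(1/3))) grows faster than log²(n) (O(log² n)),
the ratio f(n)/g(n) → ∞ as n → ∞.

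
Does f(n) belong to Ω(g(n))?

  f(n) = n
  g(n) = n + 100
True

f(n) = n and g(n) = n + 100 are both O(n).
Big-Ω permits equal growth rates (f ≥ c·g for some c > 0), so f(n) = Ω(g(n)) is true.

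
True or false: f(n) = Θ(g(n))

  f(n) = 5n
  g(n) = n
True

f(n) = 5n and g(n) = n are both O(n).
Since they have the same asymptotic growth rate, f(n) = Θ(g(n)) is true.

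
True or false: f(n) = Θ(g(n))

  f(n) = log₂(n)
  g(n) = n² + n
False

f(n) = log₂(n) is O(log n), and g(n) = n² + n is O(n²).
Since they have different growth rates, f(n) = Θ(g(n)) is false.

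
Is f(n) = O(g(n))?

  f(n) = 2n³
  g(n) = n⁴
True

f(n) = 2n³ is O(n³), and g(n) = n⁴ is O(n⁴).
Since O(n³) ⊆ O(n⁴) (f grows no faster than g), f(n) = O(g(n)) is true.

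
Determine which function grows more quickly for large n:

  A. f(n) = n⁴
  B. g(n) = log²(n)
A

f(n) = n⁴ is O(n⁴), while g(n) = log²(n) is O(log² n).
Since O(n⁴) grows faster than O(log² n), f(n) dominates.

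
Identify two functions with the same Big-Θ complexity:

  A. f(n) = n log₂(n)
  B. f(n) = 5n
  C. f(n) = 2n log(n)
A and C

Examining each function:
  A. n log₂(n) is O(n log n)
  B. 5n is O(n)
  C. 2n log(n) is O(n log n)

Functions A and C both have the same complexity class.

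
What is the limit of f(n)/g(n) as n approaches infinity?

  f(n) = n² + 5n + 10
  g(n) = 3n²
1/3

Since n² + 5n + 10 and 3n² have the same growth rate (O(n²)),
the ratio converges to a constant: 1/3.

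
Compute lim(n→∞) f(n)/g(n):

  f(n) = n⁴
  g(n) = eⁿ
0

Since n⁴ (O(n⁴)) grows slower than eⁿ (O(eⁿ)),
the ratio f(n)/g(n) → 0 as n → ∞.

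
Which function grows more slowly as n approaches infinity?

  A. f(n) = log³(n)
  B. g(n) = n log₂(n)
A

f(n) = log³(n) is O(log³ n), while g(n) = n log₂(n) is O(n log n).
Since O(log³ n) grows slower than O(n log n), f(n) is dominated.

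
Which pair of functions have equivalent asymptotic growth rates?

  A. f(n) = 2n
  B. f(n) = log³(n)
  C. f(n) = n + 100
A and C

Examining each function:
  A. 2n is O(n)
  B. log³(n) is O(log³ n)
  C. n + 100 is O(n)

Functions A and C both have the same complexity class.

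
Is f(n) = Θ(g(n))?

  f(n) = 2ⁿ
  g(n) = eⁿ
False

f(n) = 2ⁿ is O(2ⁿ), and g(n) = eⁿ is O(eⁿ).
Since they have different growth rates, f(n) = Θ(g(n)) is false.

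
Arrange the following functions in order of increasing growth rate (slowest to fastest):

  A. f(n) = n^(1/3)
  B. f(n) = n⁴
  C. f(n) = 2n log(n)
A < C < B

Comparing growth rates:
A = n^(1/3) is O(n^(1/3))
C = 2n log(n) is O(n log n)
B = n⁴ is O(n⁴)

Therefore, the order from slowest to fastest is: A < C < B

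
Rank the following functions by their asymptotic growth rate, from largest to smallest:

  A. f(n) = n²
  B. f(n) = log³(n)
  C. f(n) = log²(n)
A > B > C

Comparing growth rates:
A = n² is O(n²)
B = log³(n) is O(log³ n)
C = log²(n) is O(log² n)

Therefore, the order from fastest to slowest is: A > B > C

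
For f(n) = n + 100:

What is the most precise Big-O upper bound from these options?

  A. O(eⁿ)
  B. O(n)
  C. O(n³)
B

f(n) = n + 100 is O(n).
All listed options are valid Big-O bounds (upper bounds),
but O(n) is the tightest (smallest valid bound).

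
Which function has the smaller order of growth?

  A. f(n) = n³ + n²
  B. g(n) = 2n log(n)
B

f(n) = n³ + n² is O(n³), while g(n) = 2n log(n) is O(n log n).
Since O(n log n) grows slower than O(n³), g(n) is dominated.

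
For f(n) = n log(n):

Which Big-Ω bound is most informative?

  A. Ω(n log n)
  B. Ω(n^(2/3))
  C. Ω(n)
A

f(n) = n log(n) is Ω(n log n).
All listed options are valid Big-Ω bounds (lower bounds),
but Ω(n log n) is the tightest (largest valid bound).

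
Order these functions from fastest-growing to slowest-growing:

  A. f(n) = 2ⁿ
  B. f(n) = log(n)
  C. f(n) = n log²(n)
A > C > B

Comparing growth rates:
A = 2ⁿ is O(2ⁿ)
C = n log²(n) is O(n log² n)
B = log(n) is O(log n)

Therefore, the order from fastest to slowest is: A > C > B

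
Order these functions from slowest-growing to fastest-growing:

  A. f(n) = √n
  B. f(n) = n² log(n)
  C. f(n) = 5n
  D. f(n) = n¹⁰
A < C < B < D

Comparing growth rates:
A = √n is O(√n)
C = 5n is O(n)
B = n² log(n) is O(n² log n)
D = n¹⁰ is O(n¹⁰)

Therefore, the order from slowest to fastest is: A < C < B < D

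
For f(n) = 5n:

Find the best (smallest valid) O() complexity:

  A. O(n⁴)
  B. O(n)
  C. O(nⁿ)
B

f(n) = 5n is O(n).
All listed options are valid Big-O bounds (upper bounds),
but O(n) is the tightest (smallest valid bound).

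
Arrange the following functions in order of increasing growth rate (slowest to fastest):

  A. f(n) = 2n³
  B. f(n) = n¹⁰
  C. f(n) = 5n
C < A < B

Comparing growth rates:
C = 5n is O(n)
A = 2n³ is O(n³)
B = n¹⁰ is O(n¹⁰)

Therefore, the order from slowest to fastest is: C < A < B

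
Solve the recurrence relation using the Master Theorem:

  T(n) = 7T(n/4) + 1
Θ(n^log₄(7))

Master Theorem: a = 7, b = 4, f(n) = 1.
Compute the critical exponent d = log₄(7) = 1.404.
Compare f(n) = Θ(1) against n^d:
  k = 0 < d = 1.404, so f(n) = O(n^(d-ε)) — Case 1.
  The recursion cost dominates: T(n) = Θ(n^d) = Θ(n^log₄(7)).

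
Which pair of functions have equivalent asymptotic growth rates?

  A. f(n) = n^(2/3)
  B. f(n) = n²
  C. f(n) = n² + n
B and C

Examining each function:
  A. n^(2/3) is O(n^(2/3))
  B. n² is O(n²)
  C. n² + n is O(n²)

Functions B and C both have the same complexity class.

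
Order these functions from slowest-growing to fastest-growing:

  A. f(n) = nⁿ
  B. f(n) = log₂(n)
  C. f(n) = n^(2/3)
B < C < A

Comparing growth rates:
B = log₂(n) is O(log n)
C = n^(2/3) is O(n^(2/3))
A = nⁿ is O(nⁿ)

Therefore, the order from slowest to fastest is: B < C < A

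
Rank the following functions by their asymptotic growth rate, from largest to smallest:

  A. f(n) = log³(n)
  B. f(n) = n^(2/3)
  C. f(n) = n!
C > B > A

Comparing growth rates:
C = n! is O(n!)
B = n^(2/3) is O(n^(2/3))
A = log³(n) is O(log³ n)

Therefore, the order from fastest to slowest is: C > B > A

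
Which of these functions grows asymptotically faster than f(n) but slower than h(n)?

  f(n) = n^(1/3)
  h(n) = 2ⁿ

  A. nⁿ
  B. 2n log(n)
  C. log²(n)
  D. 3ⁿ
B

We need g(n) with n^(1/3) = o(g(n)) and g(n) = o(2ⁿ), i.e. O(n^(1/3)) ≺ g ≺ O(2ⁿ).
Check each option:
  A. nⁿ — O(nⁿ) does not grow strictly slower than h(n)
  B. 2n log(n) — O(n log n) is strictly between O(n^(1/3)) and O(2ⁿ) ✓
  C. log²(n) — O(log² n) does not grow strictly faster than f(n)
  D. 3ⁿ — O(3ⁿ) does not grow strictly slower than h(n)

Only option B (2n log(n)) lies strictly between.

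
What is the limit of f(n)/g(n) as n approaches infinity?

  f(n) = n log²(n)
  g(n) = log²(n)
∞

Since n log²(n) (O(n log² n)) grows faster than log²(n) (O(log² n)),
the ratio f(n)/g(n) → ∞ as n → ∞.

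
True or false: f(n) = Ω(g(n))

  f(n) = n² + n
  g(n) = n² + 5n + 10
True

f(n) = n² + n and g(n) = n² + 5n + 10 are both O(n²).
Big-Ω permits equal growth rates (f ≥ c·g for some c > 0), so f(n) = Ω(g(n)) is true.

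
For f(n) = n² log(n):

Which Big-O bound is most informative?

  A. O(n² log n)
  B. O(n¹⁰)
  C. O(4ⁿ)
A

f(n) = n² log(n) is O(n² log n).
All listed options are valid Big-O bounds (upper bounds),
but O(n² log n) is the tightest (smallest valid bound).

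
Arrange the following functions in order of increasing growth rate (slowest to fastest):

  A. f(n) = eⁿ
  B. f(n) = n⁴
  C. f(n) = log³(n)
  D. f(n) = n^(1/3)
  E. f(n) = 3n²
C < D < E < B < A

Comparing growth rates:
C = log³(n) is O(log³ n)
D = n^(1/3) is O(n^(1/3))
E = 3n² is O(n²)
B = n⁴ is O(n⁴)
A = eⁿ is O(eⁿ)

Therefore, the order from slowest to fastest is: C < D < E < B < A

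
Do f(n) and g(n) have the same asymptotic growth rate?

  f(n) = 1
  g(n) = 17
True

f(n) = 1 and g(n) = 17 are both O(1).
Since they have the same asymptotic growth rate, f(n) = Θ(g(n)) is true.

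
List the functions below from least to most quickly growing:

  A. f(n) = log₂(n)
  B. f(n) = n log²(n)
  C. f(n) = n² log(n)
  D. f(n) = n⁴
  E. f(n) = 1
E < A < B < C < D

Comparing growth rates:
E = 1 is O(1)
A = log₂(n) is O(log n)
B = n log²(n) is O(n log² n)
C = n² log(n) is O(n² log n)
D = n⁴ is O(n⁴)

Therefore, the order from slowest to fastest is: E < A < B < C < D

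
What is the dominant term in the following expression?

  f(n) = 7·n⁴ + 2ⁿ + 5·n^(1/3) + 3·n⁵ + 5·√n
2ⁿ

Looking at each term:
  - 7·n⁴ is O(n⁴)
  - 2ⁿ is O(2ⁿ)
  - 5·n^(1/3) is O(n^(1/3))
  - 3·n⁵ is O(n⁵)
  - 5·√n is O(√n)

The term 2ⁿ (O(2ⁿ)) grows fastest and dominates all others.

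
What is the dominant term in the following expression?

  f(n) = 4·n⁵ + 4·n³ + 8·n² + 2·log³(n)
4·n⁵

Looking at each term:
  - 4·n⁵ is O(n⁵)
  - 4·n³ is O(n³)
  - 8·n² is O(n²)
  - 2·log³(n) is O(log³ n)

The term 4·n⁵ (O(n⁵)) grows fastest and dominates all others.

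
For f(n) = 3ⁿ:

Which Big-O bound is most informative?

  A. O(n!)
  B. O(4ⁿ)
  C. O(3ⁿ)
C

f(n) = 3ⁿ is O(3ⁿ).
All listed options are valid Big-O bounds (upper bounds),
but O(3ⁿ) is the tightest (smallest valid bound).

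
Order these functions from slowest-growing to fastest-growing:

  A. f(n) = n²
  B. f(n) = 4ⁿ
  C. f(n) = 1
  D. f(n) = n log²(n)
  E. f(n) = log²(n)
C < E < D < A < B

Comparing growth rates:
C = 1 is O(1)
E = log²(n) is O(log² n)
D = n log²(n) is O(n log² n)
A = n² is O(n²)
B = 4ⁿ is O(4ⁿ)

Therefore, the order from slowest to fastest is: C < E < D < A < B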